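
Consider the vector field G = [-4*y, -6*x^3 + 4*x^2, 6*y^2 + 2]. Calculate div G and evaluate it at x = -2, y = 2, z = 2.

0

∂G₁/∂x = 0
∂G₂/∂y = 0
∂G₃/∂z = 0
∇·G = 0
At (-2, 2, 2): 0.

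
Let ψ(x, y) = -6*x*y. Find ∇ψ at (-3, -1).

∂ψ/∂x = -6*y
∂ψ/∂y = -6*x
∇ψ = (-6*y, -6*x)
At (-3, -1): (6, 18).

(6, 18)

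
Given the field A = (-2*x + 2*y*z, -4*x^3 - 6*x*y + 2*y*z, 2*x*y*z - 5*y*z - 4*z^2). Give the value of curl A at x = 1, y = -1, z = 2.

(-4, 2, -10)

(∇×A)₁ = ∂A₃/∂y − ∂A₂/∂z = 2*x*z - 2*y - 5*z
(∇×A)₂ = ∂A₁/∂z − ∂A₃/∂x = -2*y*z + 2*y
(∇×A)₃ = ∂A₂/∂x − ∂A₁/∂y = -12*x^2 - 6*y - 2*z
∇×A = (2*x*z - 2*y - 5*z, -2*y*z + 2*y, -12*x^2 - 6*y - 2*z)
At (1, -1, 2): (-4, 2, -10).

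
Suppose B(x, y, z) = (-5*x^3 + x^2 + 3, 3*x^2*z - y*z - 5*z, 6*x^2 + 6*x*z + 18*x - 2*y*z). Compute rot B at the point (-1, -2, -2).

(∇×B)₁ = ∂B₃/∂y − ∂B₂/∂z = -3*x^2 + y - 2*z + 5
(∇×B)₂ = ∂B₁/∂z − ∂B₃/∂x = -12*x - 6*z - 18
(∇×B)₃ = ∂B₂/∂x − ∂B₁/∂y = 6*x*z
∇×B = (-3*x^2 + y - 2*z + 5, -12*x - 6*z - 18, 6*x*z)
At (-1, -2, -2): (4, 6, 12).

(4, 6, 12)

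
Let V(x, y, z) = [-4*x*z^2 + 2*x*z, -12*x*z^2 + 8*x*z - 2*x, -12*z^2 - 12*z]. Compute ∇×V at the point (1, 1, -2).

(∇×V)₁ = ∂V₃/∂y − ∂V₂/∂z = 24*x*z - 8*x
(∇×V)₂ = ∂V₁/∂z − ∂V₃/∂x = -8*x*z + 2*x
(∇×V)₃ = ∂V₂/∂x − ∂V₁/∂y = -12*z^2 + 8*z - 2
∇×V = (24*x*z - 8*x, -8*x*z + 2*x, -12*z^2 + 8*z - 2)
At (1, 1, -2): (-56, 18, -66).

(-56, 18, -66)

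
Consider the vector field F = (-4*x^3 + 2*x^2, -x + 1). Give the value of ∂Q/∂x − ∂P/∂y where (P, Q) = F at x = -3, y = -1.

∂F₂/∂x = -1
∂F₁/∂y = 0
Scalar curl = -1
At (-3, -1): -1.

-1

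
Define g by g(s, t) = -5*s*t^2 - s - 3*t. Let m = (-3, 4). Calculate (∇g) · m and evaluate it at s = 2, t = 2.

∂g/∂s = -5*t^2 - 1
∂g/∂t = -10*s*t - 3
∇g at (2, 2) = (-21, -43)
∇g · m = (-21)(-3) + (-43)(4) = -109

-109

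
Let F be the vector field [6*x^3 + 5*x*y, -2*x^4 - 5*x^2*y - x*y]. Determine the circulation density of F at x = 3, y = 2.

-293

∂F₂/∂x = -8*x^3 - 10*x*y - y
∂F₁/∂y = 5*x
Scalar curl = -8*x^3 - 10*x*y - 5*x - y
At (3, 2): -293.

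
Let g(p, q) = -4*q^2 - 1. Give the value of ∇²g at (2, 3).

-8

∂²g/∂p² = 0
∂²g/∂q² = -8
∇²g = -8
At (2, 3): -8.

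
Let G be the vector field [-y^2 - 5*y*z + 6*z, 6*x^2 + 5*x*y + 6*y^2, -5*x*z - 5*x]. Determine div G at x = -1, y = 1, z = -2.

12

∂G₁/∂x = 0
∂G₂/∂y = 5*x + 12*y
∂G₃/∂z = -5*x
∇·G = 12*y
At (-1, 1, -2): 12.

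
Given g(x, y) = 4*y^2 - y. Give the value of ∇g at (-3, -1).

∂g/∂x = 0
∂g/∂y = 8*y - 1
∇g = (0, 8*y - 1)
At (-3, -1): (0, -9).

(0, -9)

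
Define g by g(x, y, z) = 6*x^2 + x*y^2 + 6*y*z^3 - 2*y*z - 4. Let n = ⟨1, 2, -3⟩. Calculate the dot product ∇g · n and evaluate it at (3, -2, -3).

∂g/∂x = 12*x + y^2
∂g/∂y = 2*x*y + 6*z^3 - 2*z
∂g/∂z = 18*y*z^2 - 2*y
∇g at (3, -2, -3) = (40, -168, -320)
∇g · n = (40)(1) + (-168)(2) + (-320)(-3) = 664

664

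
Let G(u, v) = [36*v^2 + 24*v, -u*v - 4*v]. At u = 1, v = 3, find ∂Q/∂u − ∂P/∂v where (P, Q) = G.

∂G₂/∂u = -v
∂G₁/∂v = 72*v + 24
Scalar curl = -73*v - 24
At (1, 3): -243.

-243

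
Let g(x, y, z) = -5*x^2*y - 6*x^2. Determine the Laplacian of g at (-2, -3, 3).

18

∂²g/∂x² = -2*(5*y + 6)
∂²g/∂y² = 0
∂²g/∂z² = 0
∇²g = -10*y - 12
At (-2, -3, 3): 18.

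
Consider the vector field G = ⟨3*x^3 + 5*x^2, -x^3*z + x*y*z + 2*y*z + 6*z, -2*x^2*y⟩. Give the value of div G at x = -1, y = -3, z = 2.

∂G₁/∂x = 9*x^2 + 10*x
∂G₂/∂y = x*z + 2*z
∂G₃/∂z = 0
∇·G = 9*x^2 + x*z + 10*x + 2*z
At (-1, -3, 2): 1.

1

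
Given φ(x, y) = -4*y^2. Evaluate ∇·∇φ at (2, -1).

∂²φ/∂x² = 0
∂²φ/∂y² = -8
∇²φ = -8
At (2, -1): -8.

-8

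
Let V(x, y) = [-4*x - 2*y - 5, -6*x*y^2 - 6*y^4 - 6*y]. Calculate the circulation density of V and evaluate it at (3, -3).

-52

∂V₂/∂x = -6*y^2
∂V₁/∂y = -2
Scalar curl = -6*y^2 + 2
At (3, -3): -52.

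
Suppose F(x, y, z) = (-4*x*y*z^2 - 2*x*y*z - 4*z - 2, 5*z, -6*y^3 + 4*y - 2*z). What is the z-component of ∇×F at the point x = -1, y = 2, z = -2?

(∇×F)_3 = ∂F₂/∂x − ∂F₁/∂y
= 0 − (-4*x*z^2 - 2*x*z)
= 4*x*z^2 + 2*x*z
At (-1, 2, -2): -12.

-12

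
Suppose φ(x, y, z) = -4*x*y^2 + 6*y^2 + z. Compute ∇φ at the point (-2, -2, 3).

(-16, -56, 1)

∂φ/∂x = -4*y^2
∂φ/∂y = -8*x*y + 12*y
∂φ/∂z = 1
∇φ = (-4*y^2, -8*x*y + 12*y, 1)
At (-2, -2, 3): (-16, -56, 1).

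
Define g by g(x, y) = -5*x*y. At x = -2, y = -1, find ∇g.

(5, 10)

∂g/∂x = -5*y
∂g/∂y = -5*x
∇g = (-5*y, -5*x)
At (-2, -1): (5, 10).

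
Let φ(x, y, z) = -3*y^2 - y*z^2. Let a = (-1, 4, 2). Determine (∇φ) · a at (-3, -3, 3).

72

∂φ/∂x = 0
∂φ/∂y = -6*y - z^2
∂φ/∂z = -2*y*z
∇φ at (-3, -3, 3) = (0, 9, 18)
∇φ · a = (0)(-1) + (9)(4) + (18)(2) = 72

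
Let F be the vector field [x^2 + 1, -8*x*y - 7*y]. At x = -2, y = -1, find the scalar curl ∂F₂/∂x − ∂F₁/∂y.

∂F₂/∂x = -8*y
∂F₁/∂y = 0
Scalar curl = -8*y
At (-2, -1): 8.

8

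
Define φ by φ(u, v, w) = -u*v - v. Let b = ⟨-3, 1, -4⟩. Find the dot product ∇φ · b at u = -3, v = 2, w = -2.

8

∂φ/∂u = -v
∂φ/∂v = -u - 1
∂φ/∂w = 0
∇φ at (-3, 2, -2) = (-2, 2, 0)
∇φ · b = (-2)(-3) + (2)(1) + (0)(-4) = 8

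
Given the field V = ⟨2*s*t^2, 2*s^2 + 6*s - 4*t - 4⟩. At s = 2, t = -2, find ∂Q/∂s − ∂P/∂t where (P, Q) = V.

∂V₂/∂s = 4*s + 6
∂V₁/∂t = 4*s*t
Scalar curl = -4*s*t + 4*s + 6
At (2, -2): 30.

30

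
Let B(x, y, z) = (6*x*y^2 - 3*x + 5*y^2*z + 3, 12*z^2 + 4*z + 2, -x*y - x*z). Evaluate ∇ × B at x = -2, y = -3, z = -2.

(46, 40, -132)

(∇×B)₁ = ∂B₃/∂y − ∂B₂/∂z = -x - 24*z - 4
(∇×B)₂ = ∂B₁/∂z − ∂B₃/∂x = 5*y^2 + y + z
(∇×B)₃ = ∂B₂/∂x − ∂B₁/∂y = -12*x*y - 10*y*z
∇×B = (-x - 24*z - 4, 5*y^2 + y + z, -12*x*y - 10*y*z)
At (-2, -3, -2): (46, 40, -132).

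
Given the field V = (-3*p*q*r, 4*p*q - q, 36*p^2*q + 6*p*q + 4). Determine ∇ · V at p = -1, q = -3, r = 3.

∂V₁/∂p = -3*q*r
∂V₂/∂q = 4*p - 1
∂V₃/∂r = 0
∇·V = 4*p - 3*q*r - 1
At (-1, -3, 3): 22.

22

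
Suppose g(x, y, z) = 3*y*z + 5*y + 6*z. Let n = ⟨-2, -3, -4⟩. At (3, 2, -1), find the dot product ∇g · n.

∂g/∂x = 0
∂g/∂y = 3*z + 5
∂g/∂z = 3*y + 6
∇g at (3, 2, -1) = (0, 2, 12)
∇g · n = (0)(-2) + (2)(-3) + (12)(-4) = -54

-54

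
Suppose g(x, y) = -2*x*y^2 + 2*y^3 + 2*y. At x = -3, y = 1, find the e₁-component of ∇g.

(∇g)_1 = ∂g/∂x = -2*y^2
At (-3, 1): -2.

-2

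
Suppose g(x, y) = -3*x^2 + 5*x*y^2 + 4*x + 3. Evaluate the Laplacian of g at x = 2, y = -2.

14

∂²g/∂x² = -6
∂²g/∂y² = 10*x
∇²g = 10*x - 6
At (2, -2): 14.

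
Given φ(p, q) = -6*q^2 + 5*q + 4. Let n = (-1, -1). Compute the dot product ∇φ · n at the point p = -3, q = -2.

-29

∂φ/∂p = 0
∂φ/∂q = -12*q + 5
∇φ at (-3, -2) = (0, 29)
∇φ · n = (0)(-1) + (29)(-1) = -29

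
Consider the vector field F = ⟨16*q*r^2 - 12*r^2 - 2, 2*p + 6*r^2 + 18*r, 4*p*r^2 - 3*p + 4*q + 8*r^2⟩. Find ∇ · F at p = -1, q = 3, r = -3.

∂F₁/∂p = 0
∂F₂/∂q = 0
∂F₃/∂r = 8*p*r + 16*r
∇·F = 8*p*r + 16*r
At (-1, 3, -3): -24.

-24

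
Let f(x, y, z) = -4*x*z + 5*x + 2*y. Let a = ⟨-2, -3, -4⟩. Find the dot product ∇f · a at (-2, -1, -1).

∂f/∂x = -4*z + 5
∂f/∂y = 2
∂f/∂z = -4*x
∇f at (-2, -1, -1) = (9, 2, 8)
∇f · a = (9)(-2) + (2)(-3) + (8)(-4) = -56

-56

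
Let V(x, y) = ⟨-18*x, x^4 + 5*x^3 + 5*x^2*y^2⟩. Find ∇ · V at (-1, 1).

∂V₁/∂x = -18
∂V₂/∂y = 10*x^2*y
∇·V = 10*x^2*y - 18
At (-1, 1): -8.

-8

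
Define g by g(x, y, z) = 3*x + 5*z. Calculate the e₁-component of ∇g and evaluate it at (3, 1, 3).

3

(∇g)_1 = ∂g/∂x = 3
At (3, 1, 3): 3.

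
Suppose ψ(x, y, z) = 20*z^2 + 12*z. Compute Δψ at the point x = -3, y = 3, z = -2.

40

∂²ψ/∂x² = 0
∂²ψ/∂y² = 0
∂²ψ/∂z² = 40
∇²ψ = 40
At (-3, 3, -2): 40.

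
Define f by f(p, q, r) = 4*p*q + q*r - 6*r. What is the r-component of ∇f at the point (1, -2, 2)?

-8

(∇f)_3 = ∂f/∂r = q - 6
At (1, -2, 2): -8.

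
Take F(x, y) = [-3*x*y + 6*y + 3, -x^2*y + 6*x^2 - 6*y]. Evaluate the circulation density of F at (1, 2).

5

∂F₂/∂x = -2*x*y + 12*x
∂F₁/∂y = -3*x + 6
Scalar curl = -2*x*y + 15*x - 6
At (1, 2): 5.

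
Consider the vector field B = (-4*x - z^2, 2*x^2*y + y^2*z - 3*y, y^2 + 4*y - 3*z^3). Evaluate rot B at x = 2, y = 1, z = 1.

(∇×B)₁ = ∂B₃/∂y − ∂B₂/∂z = -y^2 + 2*y + 4
(∇×B)₂ = ∂B₁/∂z − ∂B₃/∂x = -2*z
(∇×B)₃ = ∂B₂/∂x − ∂B₁/∂y = 4*x*y
∇×B = (-y^2 + 2*y + 4, -2*z, 4*x*y)
At (2, 1, 1): (5, -2, 8).

(5, -2, 8)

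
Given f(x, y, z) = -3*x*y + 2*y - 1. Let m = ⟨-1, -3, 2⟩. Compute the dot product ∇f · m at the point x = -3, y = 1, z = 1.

-30

∂f/∂x = -3*y
∂f/∂y = -3*x + 2
∂f/∂z = 0
∇f at (-3, 1, 1) = (-3, 11, 0)
∇f · m = (-3)(-1) + (11)(-3) + (0)(2) = -30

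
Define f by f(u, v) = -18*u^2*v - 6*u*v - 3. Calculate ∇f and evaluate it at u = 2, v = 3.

(-234, -84)

∂f/∂u = -36*u*v - 6*v
∂f/∂v = -18*u^2 - 6*u
∇f = (-36*u*v - 6*v, -18*u^2 - 6*u)
At (2, 3): (-234, -84).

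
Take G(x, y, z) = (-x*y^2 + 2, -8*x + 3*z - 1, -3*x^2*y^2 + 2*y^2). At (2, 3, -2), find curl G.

(∇×G)₁ = ∂G₃/∂y − ∂G₂/∂z = -6*x^2*y + 4*y - 3
(∇×G)₂ = ∂G₁/∂z − ∂G₃/∂x = 6*x*y^2
(∇×G)₃ = ∂G₂/∂x − ∂G₁/∂y = 2*x*y - 8
∇×G = (-6*x^2*y + 4*y - 3, 6*x*y^2, 2*x*y - 8)
At (2, 3, -2): (-63, 108, 4).

(-63, 108, 4)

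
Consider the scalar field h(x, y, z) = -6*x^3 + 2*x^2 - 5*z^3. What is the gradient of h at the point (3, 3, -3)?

(-150, 0, -135)

∂h/∂x = -18*x^2 + 4*x
∂h/∂y = 0
∂h/∂z = -15*z^2
∇h = (-18*x^2 + 4*x, 0, -15*z^2)
At (3, 3, -3): (-150, 0, -135).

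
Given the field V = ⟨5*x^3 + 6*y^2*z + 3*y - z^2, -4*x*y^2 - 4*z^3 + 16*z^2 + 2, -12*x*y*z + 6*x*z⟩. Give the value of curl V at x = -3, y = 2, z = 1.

(∇×V)₁ = ∂V₃/∂y − ∂V₂/∂z = -12*x*z + 12*z^2 - 32*z
(∇×V)₂ = ∂V₁/∂z − ∂V₃/∂x = 6*y^2 + 12*y*z - 8*z
(∇×V)₃ = ∂V₂/∂x − ∂V₁/∂y = -4*y^2 - 12*y*z - 3
∇×V = (-12*x*z + 12*z^2 - 32*z, 6*y^2 + 12*y*z - 8*z, -4*y^2 - 12*y*z - 3)
At (-3, 2, 1): (16, 40, -43).

(16, 40, -43)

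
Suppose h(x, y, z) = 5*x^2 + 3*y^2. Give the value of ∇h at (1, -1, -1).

∂h/∂x = 10*x
∂h/∂y = 6*y
∂h/∂z = 0
∇h = (10*x, 6*y, 0)
At (1, -1, -1): (10, -6, 0).

(10, -6, 0)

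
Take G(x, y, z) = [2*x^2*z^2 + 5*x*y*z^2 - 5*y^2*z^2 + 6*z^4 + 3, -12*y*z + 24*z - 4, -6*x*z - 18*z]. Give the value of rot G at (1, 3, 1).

(12, -26, 25)

(∇×G)₁ = ∂G₃/∂y − ∂G₂/∂z = 12*y - 24
(∇×G)₂ = ∂G₁/∂z − ∂G₃/∂x = 4*x^2*z + 10*x*y*z - 10*y^2*z + 24*z^3 + 6*z
(∇×G)₃ = ∂G₂/∂x − ∂G₁/∂y = -5*x*z^2 + 10*y*z^2
∇×G = (12*y - 24, 4*x^2*z + 10*x*y*z - 10*y^2*z + 24*z^3 + 6*z, -5*x*z^2 + 10*y*z^2)
At (1, 3, 1): (12, -26, 25).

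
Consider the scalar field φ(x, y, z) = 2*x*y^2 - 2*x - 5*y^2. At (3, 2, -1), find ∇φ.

∂φ/∂x = 2*y^2 - 2
∂φ/∂y = 4*x*y - 10*y
∂φ/∂z = 0
∇φ = (2*y^2 - 2, 4*x*y - 10*y, 0)
At (3, 2, -1): (6, 4, 0).

(6, 4, 0)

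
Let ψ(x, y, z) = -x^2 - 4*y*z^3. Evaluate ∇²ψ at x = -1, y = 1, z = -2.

46

∂²ψ/∂x² = -2
∂²ψ/∂y² = 0
∂²ψ/∂z² = -24*y*z
∇²ψ = -24*y*z - 2
At (-1, 1, -2): 46.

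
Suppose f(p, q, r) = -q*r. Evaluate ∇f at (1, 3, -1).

∂f/∂p = 0
∂f/∂q = -r
∂f/∂r = -q
∇f = (0, -r, -q)
At (1, 3, -1): (0, 1, -3).

(0, 1, -3)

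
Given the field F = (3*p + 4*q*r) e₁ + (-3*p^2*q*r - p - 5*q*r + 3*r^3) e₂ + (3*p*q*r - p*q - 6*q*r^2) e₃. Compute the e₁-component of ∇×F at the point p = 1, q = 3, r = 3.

(∇×F)_1 = ∂F₃/∂q − ∂F₂/∂r
= 3*p*r - p - 6*r^2 − (-3*p^2*q - 5*q + 9*r^2)
= 3*p^2*q + 3*p*r - p + 5*q - 15*r^2
At (1, 3, 3): -103.

-103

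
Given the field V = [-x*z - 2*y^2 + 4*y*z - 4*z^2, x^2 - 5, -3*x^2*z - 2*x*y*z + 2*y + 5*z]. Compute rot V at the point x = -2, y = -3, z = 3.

(14, -88, -28)

(∇×V)₁ = ∂V₃/∂y − ∂V₂/∂z = -2*x*z + 2
(∇×V)₂ = ∂V₁/∂z − ∂V₃/∂x = 6*x*z - x + 2*y*z + 4*y - 8*z
(∇×V)₃ = ∂V₂/∂x − ∂V₁/∂y = 2*x + 4*y - 4*z
∇×V = (-2*x*z + 2, 6*x*z - x + 2*y*z + 4*y - 8*z, 2*x + 4*y - 4*z)
At (-2, -3, 3): (14, -88, -28).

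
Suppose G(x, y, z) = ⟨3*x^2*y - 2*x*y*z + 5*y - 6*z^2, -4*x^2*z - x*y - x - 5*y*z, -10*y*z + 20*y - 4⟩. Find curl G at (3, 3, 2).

(51, -42, -72)

(∇×G)₁ = ∂G₃/∂y − ∂G₂/∂z = 4*x^2 + 5*y - 10*z + 20
(∇×G)₂ = ∂G₁/∂z − ∂G₃/∂x = -2*x*y - 12*z
(∇×G)₃ = ∂G₂/∂x − ∂G₁/∂y = -3*x^2 - 6*x*z - y - 6
∇×G = (4*x^2 + 5*y - 10*z + 20, -2*x*y - 12*z, -3*x^2 - 6*x*z - y - 6)
At (3, 3, 2): (51, -42, -72).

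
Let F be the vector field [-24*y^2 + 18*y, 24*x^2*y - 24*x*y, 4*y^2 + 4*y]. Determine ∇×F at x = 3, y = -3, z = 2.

(∇×F)₁ = ∂F₃/∂y − ∂F₂/∂z = 8*y + 4
(∇×F)₂ = ∂F₁/∂z − ∂F₃/∂x = 0
(∇×F)₃ = ∂F₂/∂x − ∂F₁/∂y = 48*x*y + 24*y - 18
∇×F = (8*y + 4, 0, 48*x*y + 24*y - 18)
At (3, -3, 2): (-20, 0, -522).

(-20, 0, -522)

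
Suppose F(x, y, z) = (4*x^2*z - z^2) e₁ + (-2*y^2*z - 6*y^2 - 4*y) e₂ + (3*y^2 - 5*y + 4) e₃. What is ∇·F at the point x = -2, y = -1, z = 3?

∂F₁/∂x = 8*x*z
∂F₂/∂y = -4*y*z - 12*y - 4
∂F₃/∂z = 0
∇·F = 8*x*z - 4*y*z - 12*y - 4
At (-2, -1, 3): -28.

-28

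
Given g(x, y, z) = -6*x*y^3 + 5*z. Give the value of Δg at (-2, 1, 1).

∂²g/∂x² = 0
∂²g/∂y² = -36*x*y
∂²g/∂z² = 0
∇²g = -36*x*y
At (-2, 1, 1): 72.

72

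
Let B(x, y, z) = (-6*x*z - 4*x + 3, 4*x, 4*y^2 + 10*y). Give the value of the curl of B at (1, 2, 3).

(∇×B)₁ = ∂B₃/∂y − ∂B₂/∂z = 8*y + 10
(∇×B)₂ = ∂B₁/∂z − ∂B₃/∂x = -6*x
(∇×B)₃ = ∂B₂/∂x − ∂B₁/∂y = 4
∇×B = (8*y + 10, -6*x, 4)
At (1, 2, 3): (26, -6, 4).

(26, -6, 4)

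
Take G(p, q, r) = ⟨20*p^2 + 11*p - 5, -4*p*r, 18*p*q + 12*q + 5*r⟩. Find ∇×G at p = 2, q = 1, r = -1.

(∇×G)₁ = ∂G₃/∂q − ∂G₂/∂r = 22*p + 12
(∇×G)₂ = ∂G₁/∂r − ∂G₃/∂p = -18*q
(∇×G)₃ = ∂G₂/∂p − ∂G₁/∂q = -4*r
∇×G = (22*p + 12, -18*q, -4*r)
At (2, 1, -1): (56, -18, 4).

(56, -18, 4)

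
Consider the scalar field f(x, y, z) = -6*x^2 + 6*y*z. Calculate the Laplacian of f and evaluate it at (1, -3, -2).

∂²f/∂x² = -12
∂²f/∂y² = 0
∂²f/∂z² = 0
∇²f = -12
At (1, -3, -2): -12.

-12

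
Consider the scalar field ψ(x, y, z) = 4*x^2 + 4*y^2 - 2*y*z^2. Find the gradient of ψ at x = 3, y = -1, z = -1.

(24, -10, -4)

∂ψ/∂x = 8*x
∂ψ/∂y = 8*y - 2*z^2
∂ψ/∂z = -4*y*z
∇ψ = (8*x, 8*y - 2*z^2, -4*y*z)
At (3, -1, -1): (24, -10, -4).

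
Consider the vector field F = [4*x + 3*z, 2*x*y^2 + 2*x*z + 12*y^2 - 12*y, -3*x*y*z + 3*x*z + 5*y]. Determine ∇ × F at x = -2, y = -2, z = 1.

(∇×F)₁ = ∂F₃/∂y − ∂F₂/∂z = -3*x*z - 2*x + 5
(∇×F)₂ = ∂F₁/∂z − ∂F₃/∂x = 3*y*z - 3*z + 3
(∇×F)₃ = ∂F₂/∂x − ∂F₁/∂y = 2*y^2 + 2*z
∇×F = (-3*x*z - 2*x + 5, 3*y*z - 3*z + 3, 2*y^2 + 2*z)
At (-2, -2, 1): (15, -6, 10).

(15, -6, 10)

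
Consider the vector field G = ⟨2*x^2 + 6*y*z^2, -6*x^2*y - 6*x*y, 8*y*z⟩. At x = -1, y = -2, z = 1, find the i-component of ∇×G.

(∇×G)_1 = ∂G₃/∂y − ∂G₂/∂z
= 8*z − (0)
= 8*z
At (-1, -2, 1): 8.

8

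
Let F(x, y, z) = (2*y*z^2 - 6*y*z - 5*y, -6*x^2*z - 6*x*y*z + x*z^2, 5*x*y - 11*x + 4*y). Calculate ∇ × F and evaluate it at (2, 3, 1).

(∇×F)₁ = ∂F₃/∂y − ∂F₂/∂z = 6*x^2 + 6*x*y - 2*x*z + 5*x + 4
(∇×F)₂ = ∂F₁/∂z − ∂F₃/∂x = 4*y*z - 11*y + 11
(∇×F)₃ = ∂F₂/∂x − ∂F₁/∂y = -12*x*z - 6*y*z - z^2 + 6*z + 5
∇×F = (6*x^2 + 6*x*y - 2*x*z + 5*x + 4, 4*y*z - 11*y + 11, -12*x*z - 6*y*z - z^2 + 6*z + 5)
At (2, 3, 1): (70, -10, -32).

(70, -10, -32)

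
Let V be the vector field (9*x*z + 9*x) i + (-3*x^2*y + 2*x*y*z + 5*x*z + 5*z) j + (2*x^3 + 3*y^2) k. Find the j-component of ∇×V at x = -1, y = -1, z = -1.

(∇×V)_2 = ∂V₁/∂z − ∂V₃/∂x
= 9*x − (6*x^2)
= -6*x^2 + 9*x
At (-1, -1, -1): -15.

-15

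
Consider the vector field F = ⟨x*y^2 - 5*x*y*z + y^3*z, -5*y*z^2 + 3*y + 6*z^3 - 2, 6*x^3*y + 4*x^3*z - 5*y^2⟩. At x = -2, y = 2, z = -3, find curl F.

(-290, 28, 74)

(∇×F)₁ = ∂F₃/∂y − ∂F₂/∂z = 6*x^3 + 10*y*z - 10*y - 18*z^2
(∇×F)₂ = ∂F₁/∂z − ∂F₃/∂x = -18*x^2*y - 12*x^2*z - 5*x*y + y^3
(∇×F)₃ = ∂F₂/∂x − ∂F₁/∂y = -2*x*y + 5*x*z - 3*y^2*z
∇×F = (6*x^3 + 10*y*z - 10*y - 18*z^2, -18*x^2*y - 12*x^2*z - 5*x*y + y^3, -2*x*y + 5*x*z - 3*y^2*z)
At (-2, 2, -3): (-290, 28, 74).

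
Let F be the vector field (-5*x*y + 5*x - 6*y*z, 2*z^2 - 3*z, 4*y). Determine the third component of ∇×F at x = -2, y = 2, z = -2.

(∇×F)_3 = ∂F₂/∂x − ∂F₁/∂y
= 0 − (-5*x - 6*z)
= 5*x + 6*z
At (-2, 2, -2): -22.

-22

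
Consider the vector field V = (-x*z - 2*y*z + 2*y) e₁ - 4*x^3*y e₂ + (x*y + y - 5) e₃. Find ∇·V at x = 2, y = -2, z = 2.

∂V₁/∂x = -z
∂V₂/∂y = -4*x^3
∂V₃/∂z = 0
∇·V = -4*x^3 - z
At (2, -2, 2): -34.

-34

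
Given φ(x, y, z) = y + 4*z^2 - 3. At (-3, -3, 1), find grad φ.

(0, 1, 8)

∂φ/∂x = 0
∂φ/∂y = 1
∂φ/∂z = 8*z
∇φ = (0, 1, 8*z)
At (-3, -3, 1): (0, 1, 8).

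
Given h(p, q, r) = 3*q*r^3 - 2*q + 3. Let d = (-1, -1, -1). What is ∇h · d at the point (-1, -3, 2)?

∂h/∂p = 0
∂h/∂q = 3*r^3 - 2
∂h/∂r = 9*q*r^2
∇h at (-1, -3, 2) = (0, 22, -108)
∇h · d = (0)(-1) + (22)(-1) + (-108)(-1) = 86

86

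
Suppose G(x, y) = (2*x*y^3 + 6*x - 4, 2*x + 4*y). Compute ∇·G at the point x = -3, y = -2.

-6

∂G₁/∂x = 2*y^3 + 6
∂G₂/∂y = 4
∇·G = 2*y^3 + 10
At (-3, -2): -6.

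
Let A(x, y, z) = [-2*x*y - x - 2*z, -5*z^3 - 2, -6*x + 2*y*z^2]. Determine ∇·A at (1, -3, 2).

∂A₁/∂x = -2*y - 1
∂A₂/∂y = 0
∂A₃/∂z = 4*y*z
∇·A = 4*y*z - 2*y - 1
At (1, -3, 2): -19.

-19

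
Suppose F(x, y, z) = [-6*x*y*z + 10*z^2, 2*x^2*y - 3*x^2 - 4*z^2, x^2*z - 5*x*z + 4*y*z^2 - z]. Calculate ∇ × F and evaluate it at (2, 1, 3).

(60, 51, 32)

(∇×F)₁ = ∂F₃/∂y − ∂F₂/∂z = 4*z^2 + 8*z
(∇×F)₂ = ∂F₁/∂z − ∂F₃/∂x = -6*x*y - 2*x*z + 25*z
(∇×F)₃ = ∂F₂/∂x − ∂F₁/∂y = 4*x*y + 6*x*z - 6*x
∇×F = (4*z^2 + 8*z, -6*x*y - 2*x*z + 25*z, 4*x*y + 6*x*z - 6*x)
At (2, 1, 3): (60, 51, 32).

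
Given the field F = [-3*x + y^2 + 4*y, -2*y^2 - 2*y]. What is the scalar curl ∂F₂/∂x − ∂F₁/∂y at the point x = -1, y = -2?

∂F₂/∂x = 0
∂F₁/∂y = 2*y + 4
Scalar curl = -2*y - 4
At (-1, -2): 0.

0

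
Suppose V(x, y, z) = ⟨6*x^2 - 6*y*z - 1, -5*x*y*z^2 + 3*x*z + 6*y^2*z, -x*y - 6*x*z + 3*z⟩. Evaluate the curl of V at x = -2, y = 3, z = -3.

(134, -33, -162)

(∇×V)₁ = ∂V₃/∂y − ∂V₂/∂z = 10*x*y*z - 4*x - 6*y^2
(∇×V)₂ = ∂V₁/∂z − ∂V₃/∂x = -5*y + 6*z
(∇×V)₃ = ∂V₂/∂x − ∂V₁/∂y = -5*y*z^2 + 9*z
∇×V = (10*x*y*z - 4*x - 6*y^2, -5*y + 6*z, -5*y*z^2 + 9*z)
At (-2, 3, -3): (134, -33, -162).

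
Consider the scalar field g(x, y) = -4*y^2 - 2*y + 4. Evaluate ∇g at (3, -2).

∂g/∂x = 0
∂g/∂y = -8*y - 2
∇g = (0, -8*y - 2)
At (3, -2): (0, 14).

(0, 14)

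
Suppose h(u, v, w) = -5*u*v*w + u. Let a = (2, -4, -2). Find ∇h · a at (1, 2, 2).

∂h/∂u = -5*v*w + 1
∂h/∂v = -5*u*w
∂h/∂w = -5*u*v
∇h at (1, 2, 2) = (-19, -10, -10)
∇h · a = (-19)(2) + (-10)(-4) + (-10)(-2) = 22

22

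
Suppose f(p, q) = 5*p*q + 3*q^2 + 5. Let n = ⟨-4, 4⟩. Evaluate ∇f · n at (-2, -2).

-48

∂f/∂p = 5*q
∂f/∂q = 5*p + 6*q
∇f at (-2, -2) = (-10, -22)
∇f · n = (-10)(-4) + (-22)(4) = -48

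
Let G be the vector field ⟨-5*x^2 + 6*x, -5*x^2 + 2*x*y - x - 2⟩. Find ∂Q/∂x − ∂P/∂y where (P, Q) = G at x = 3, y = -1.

∂G₂/∂x = -10*x + 2*y - 1
∂G₁/∂y = 0
Scalar curl = -10*x + 2*y - 1
At (3, -1): -33.

-33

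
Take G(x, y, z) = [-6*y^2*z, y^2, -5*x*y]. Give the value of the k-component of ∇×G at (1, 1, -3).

-36

(∇×G)_3 = ∂G₂/∂x − ∂G₁/∂y
= 0 − (-12*y*z)
= 12*y*z
At (1, 1, -3): -36.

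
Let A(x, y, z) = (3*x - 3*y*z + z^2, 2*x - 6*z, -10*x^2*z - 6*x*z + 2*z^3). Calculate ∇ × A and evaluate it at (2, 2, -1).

(6, -54, -1)

(∇×A)₁ = ∂A₃/∂y − ∂A₂/∂z = 6
(∇×A)₂ = ∂A₁/∂z − ∂A₃/∂x = 20*x*z - 3*y + 8*z
(∇×A)₃ = ∂A₂/∂x − ∂A₁/∂y = 3*z + 2
∇×A = (6, 20*x*z - 3*y + 8*z, 3*z + 2)
At (2, 2, -1): (6, -54, -1).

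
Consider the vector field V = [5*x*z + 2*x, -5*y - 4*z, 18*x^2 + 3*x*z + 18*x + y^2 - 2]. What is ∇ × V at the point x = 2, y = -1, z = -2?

(∇×V)₁ = ∂V₃/∂y − ∂V₂/∂z = 2*y + 4
(∇×V)₂ = ∂V₁/∂z − ∂V₃/∂x = -31*x - 3*z - 18
(∇×V)₃ = ∂V₂/∂x − ∂V₁/∂y = 0
∇×V = (2*y + 4, -31*x - 3*z - 18, 0)
At (2, -1, -2): (2, -74, 0).

(2, -74, 0)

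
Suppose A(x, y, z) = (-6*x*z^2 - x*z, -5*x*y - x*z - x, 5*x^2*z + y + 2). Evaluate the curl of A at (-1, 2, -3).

(0, -65, -8)

(∇×A)₁ = ∂A₃/∂y − ∂A₂/∂z = x + 1
(∇×A)₂ = ∂A₁/∂z − ∂A₃/∂x = -22*x*z - x
(∇×A)₃ = ∂A₂/∂x − ∂A₁/∂y = -5*y - z - 1
∇×A = (x + 1, -22*x*z - x, -5*y - z - 1)
At (-1, 2, -3): (0, -65, -8).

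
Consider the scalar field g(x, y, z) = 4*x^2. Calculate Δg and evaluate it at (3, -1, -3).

∂²g/∂x² = 8
∂²g/∂y² = 0
∂²g/∂z² = 0
∇²g = 8
At (3, -1, -3): 8.

8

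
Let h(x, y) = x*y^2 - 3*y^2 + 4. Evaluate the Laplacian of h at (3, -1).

0

∂²h/∂x² = 0
∂²h/∂y² = 2*(x - 3)
∇²h = 2*x - 6
At (3, -1): 0.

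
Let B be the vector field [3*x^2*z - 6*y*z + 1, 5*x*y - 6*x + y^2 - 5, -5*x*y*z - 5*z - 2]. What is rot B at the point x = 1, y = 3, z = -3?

(∇×B)₁ = ∂B₃/∂y − ∂B₂/∂z = -5*x*z
(∇×B)₂ = ∂B₁/∂z − ∂B₃/∂x = 3*x^2 + 5*y*z - 6*y
(∇×B)₃ = ∂B₂/∂x − ∂B₁/∂y = 5*y + 6*z - 6
∇×B = (-5*x*z, 3*x^2 + 5*y*z - 6*y, 5*y + 6*z - 6)
At (1, 3, -3): (15, -60, -9).

(15, -60, -9)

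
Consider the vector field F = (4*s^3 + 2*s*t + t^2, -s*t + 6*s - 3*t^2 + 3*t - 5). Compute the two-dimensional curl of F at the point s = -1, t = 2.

2

∂F₂/∂s = -t + 6
∂F₁/∂t = 2*s + 2*t
Scalar curl = -2*s - 3*t + 6
At (-1, 2): 2.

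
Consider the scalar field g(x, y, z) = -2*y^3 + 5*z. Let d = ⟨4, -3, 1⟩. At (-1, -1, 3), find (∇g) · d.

23

∂g/∂x = 0
∂g/∂y = -6*y^2
∂g/∂z = 5
∇g at (-1, -1, 3) = (0, -6, 5)
∇g · d = (0)(4) + (-6)(-3) + (5)(1) = 23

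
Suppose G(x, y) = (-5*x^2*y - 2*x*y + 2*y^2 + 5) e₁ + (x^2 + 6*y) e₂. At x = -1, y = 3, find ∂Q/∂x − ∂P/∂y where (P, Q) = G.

∂G₂/∂x = 2*x
∂G₁/∂y = -5*x^2 - 2*x + 4*y
Scalar curl = 5*x^2 + 4*x - 4*y
At (-1, 3): -11.

-11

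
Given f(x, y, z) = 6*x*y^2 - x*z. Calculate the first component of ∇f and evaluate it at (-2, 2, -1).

(∇f)_1 = ∂f/∂x = 6*y^2 - z
At (-2, 2, -1): 25.

25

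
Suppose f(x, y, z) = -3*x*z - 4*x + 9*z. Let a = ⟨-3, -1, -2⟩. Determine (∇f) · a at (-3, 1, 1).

-15

∂f/∂x = -3*z - 4
∂f/∂y = 0
∂f/∂z = -3*x + 9
∇f at (-3, 1, 1) = (-7, 0, 18)
∇f · a = (-7)(-3) + (0)(-1) + (18)(-2) = -15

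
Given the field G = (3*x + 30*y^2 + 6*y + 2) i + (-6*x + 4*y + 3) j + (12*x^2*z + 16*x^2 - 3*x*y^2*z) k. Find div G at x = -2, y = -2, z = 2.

∂G₁/∂x = 3
∂G₂/∂y = 4
∂G₃/∂z = 12*x^2 - 3*x*y^2
∇·G = 12*x^2 - 3*x*y^2 + 7
At (-2, -2, 2): 79.

79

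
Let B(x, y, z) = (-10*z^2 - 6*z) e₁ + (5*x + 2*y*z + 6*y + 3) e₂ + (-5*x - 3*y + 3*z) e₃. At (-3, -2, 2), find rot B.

(1, -41, 5)

(∇×B)₁ = ∂B₃/∂y − ∂B₂/∂z = -2*y - 3
(∇×B)₂ = ∂B₁/∂z − ∂B₃/∂x = -20*z - 1
(∇×B)₃ = ∂B₂/∂x − ∂B₁/∂y = 5
∇×B = (-2*y - 3, -20*z - 1, 5)
At (-3, -2, 2): (1, -41, 5).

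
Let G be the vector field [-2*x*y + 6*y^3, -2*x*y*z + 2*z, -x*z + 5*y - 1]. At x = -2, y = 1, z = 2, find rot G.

(∇×G)₁ = ∂G₃/∂y − ∂G₂/∂z = 2*x*y + 3
(∇×G)₂ = ∂G₁/∂z − ∂G₃/∂x = z
(∇×G)₃ = ∂G₂/∂x − ∂G₁/∂y = 2*x - 18*y^2 - 2*y*z
∇×G = (2*x*y + 3, z, 2*x - 18*y^2 - 2*y*z)
At (-2, 1, 2): (-1, 2, -26).

(-1, 2, -26)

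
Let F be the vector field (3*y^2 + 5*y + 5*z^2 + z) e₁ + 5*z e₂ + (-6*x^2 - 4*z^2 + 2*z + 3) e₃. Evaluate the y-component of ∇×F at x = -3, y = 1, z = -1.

(∇×F)_2 = ∂F₁/∂z − ∂F₃/∂x
= 10*z + 1 − (-12*x)
= 12*x + 10*z + 1
At (-3, 1, -1): -45.

-45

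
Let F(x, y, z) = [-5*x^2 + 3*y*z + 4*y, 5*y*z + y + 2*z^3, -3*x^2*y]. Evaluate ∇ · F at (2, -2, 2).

-9

∂F₁/∂x = -10*x
∂F₂/∂y = 5*z + 1
∂F₃/∂z = 0
∇·F = -10*x + 5*z + 1
At (2, -2, 2): -9.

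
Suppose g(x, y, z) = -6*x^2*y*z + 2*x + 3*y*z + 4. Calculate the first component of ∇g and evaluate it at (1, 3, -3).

(∇g)_1 = ∂g/∂x = -12*x*y*z + 2
At (1, 3, -3): 110.

110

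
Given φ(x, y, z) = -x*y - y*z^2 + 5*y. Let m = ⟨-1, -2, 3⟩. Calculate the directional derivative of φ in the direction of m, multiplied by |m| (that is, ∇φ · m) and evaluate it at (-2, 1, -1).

-5

∂φ/∂x = -y
∂φ/∂y = -x - z^2 + 5
∂φ/∂z = -2*y*z
∇φ at (-2, 1, -1) = (-1, 6, 2)
∇φ · m = (-1)(-1) + (6)(-2) + (2)(3) = -5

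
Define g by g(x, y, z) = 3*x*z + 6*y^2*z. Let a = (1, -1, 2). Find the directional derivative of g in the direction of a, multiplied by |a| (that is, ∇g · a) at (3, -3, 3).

∂g/∂x = 3*z
∂g/∂y = 12*y*z
∂g/∂z = 3*x + 6*y^2
∇g at (3, -3, 3) = (9, -108, 63)
∇g · a = (9)(1) + (-108)(-1) + (63)(2) = 243

243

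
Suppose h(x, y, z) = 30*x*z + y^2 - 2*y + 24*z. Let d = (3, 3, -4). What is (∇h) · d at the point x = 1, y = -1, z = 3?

42

∂h/∂x = 30*z
∂h/∂y = 2*y - 2
∂h/∂z = 30*x + 24
∇h at (1, -1, 3) = (90, -4, 54)
∇h · d = (90)(3) + (-4)(3) + (54)(-4) = 42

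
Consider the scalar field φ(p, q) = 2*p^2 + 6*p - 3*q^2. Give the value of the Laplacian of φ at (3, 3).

∂²φ/∂p² = 4
∂²φ/∂q² = -6
∇²φ = -2
At (3, 3): -2.

-2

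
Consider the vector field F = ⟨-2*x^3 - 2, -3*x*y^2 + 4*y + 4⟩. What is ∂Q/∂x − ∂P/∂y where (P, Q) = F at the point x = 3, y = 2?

-12

∂F₂/∂x = -3*y^2
∂F₁/∂y = 0
Scalar curl = -3*y^2
At (3, 2): -12.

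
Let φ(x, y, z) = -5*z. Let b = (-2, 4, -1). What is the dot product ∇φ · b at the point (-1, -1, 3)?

5

∂φ/∂x = 0
∂φ/∂y = 0
∂φ/∂z = -5
∇φ at (-1, -1, 3) = (0, 0, -5)
∇φ · b = (0)(-2) + (0)(4) + (-5)(-1) = 5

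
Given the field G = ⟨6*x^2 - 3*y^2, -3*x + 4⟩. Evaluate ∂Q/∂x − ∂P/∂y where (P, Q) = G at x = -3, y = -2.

-15

∂G₂/∂x = -3
∂G₁/∂y = -6*y
Scalar curl = 6*y - 3
At (-3, -2): -15.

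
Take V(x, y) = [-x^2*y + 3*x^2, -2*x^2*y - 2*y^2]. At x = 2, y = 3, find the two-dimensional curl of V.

∂V₂/∂x = -4*x*y
∂V₁/∂y = -x^2
Scalar curl = x^2 - 4*x*y
At (2, 3): -20.

-20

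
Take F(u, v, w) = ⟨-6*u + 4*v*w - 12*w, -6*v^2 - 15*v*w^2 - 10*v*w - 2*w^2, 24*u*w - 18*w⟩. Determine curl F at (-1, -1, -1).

(16, 8, 4)

(∇×F)₁ = ∂F₃/∂v − ∂F₂/∂w = 30*v*w + 10*v + 4*w
(∇×F)₂ = ∂F₁/∂w − ∂F₃/∂u = 4*v - 24*w - 12
(∇×F)₃ = ∂F₂/∂u − ∂F₁/∂v = -4*w
∇×F = (30*v*w + 10*v + 4*w, 4*v - 24*w - 12, -4*w)
At (-1, -1, -1): (16, 8, 4).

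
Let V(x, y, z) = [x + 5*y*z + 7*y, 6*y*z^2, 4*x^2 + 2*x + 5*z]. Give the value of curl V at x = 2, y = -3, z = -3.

(∇×V)₁ = ∂V₃/∂y − ∂V₂/∂z = -12*y*z
(∇×V)₂ = ∂V₁/∂z − ∂V₃/∂x = -8*x + 5*y - 2
(∇×V)₃ = ∂V₂/∂x − ∂V₁/∂y = -5*z - 7
∇×V = (-12*y*z, -8*x + 5*y - 2, -5*z - 7)
At (2, -3, -3): (-108, -33, 8).

(-108, -33, 8)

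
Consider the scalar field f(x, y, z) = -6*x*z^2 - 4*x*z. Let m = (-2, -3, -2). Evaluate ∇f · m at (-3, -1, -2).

152

∂f/∂x = -6*z^2 - 4*z
∂f/∂y = 0
∂f/∂z = -12*x*z - 4*x
∇f at (-3, -1, -2) = (-16, 0, -60)
∇f · m = (-16)(-2) + (0)(-3) + (-60)(-2) = 152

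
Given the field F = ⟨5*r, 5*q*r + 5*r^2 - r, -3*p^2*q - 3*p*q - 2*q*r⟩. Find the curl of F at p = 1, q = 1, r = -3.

(26, 14, 0)

(∇×F)₁ = ∂F₃/∂q − ∂F₂/∂r = -3*p^2 - 3*p - 5*q - 12*r + 1
(∇×F)₂ = ∂F₁/∂r − ∂F₃/∂p = 6*p*q + 3*q + 5
(∇×F)₃ = ∂F₂/∂p − ∂F₁/∂q = 0
∇×F = (-3*p^2 - 3*p - 5*q - 12*r + 1, 6*p*q + 3*q + 5, 0)
At (1, 1, -3): (26, 14, 0).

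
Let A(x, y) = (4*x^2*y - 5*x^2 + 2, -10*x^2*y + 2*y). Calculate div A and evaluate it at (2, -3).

-106

∂A₁/∂x = 8*x*y - 10*x
∂A₂/∂y = -10*x^2 + 2
∇·A = -10*x^2 + 8*x*y - 10*x + 2
At (2, -3): -106.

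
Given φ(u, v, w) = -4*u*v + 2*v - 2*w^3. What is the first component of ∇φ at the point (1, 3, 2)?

(∇φ)_1 = ∂φ/∂u = -4*v
At (1, 3, 2): -12.

-12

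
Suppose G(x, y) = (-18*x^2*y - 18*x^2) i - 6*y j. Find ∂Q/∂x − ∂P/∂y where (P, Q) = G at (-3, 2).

∂G₂/∂x = 0
∂G₁/∂y = -18*x^2
Scalar curl = 18*x^2
At (-3, 2): 162.

162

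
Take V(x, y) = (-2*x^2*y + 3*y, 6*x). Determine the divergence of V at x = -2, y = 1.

8

∂V₁/∂x = -4*x*y
∂V₂/∂y = 0
∇·V = -4*x*y
At (-2, 1): 8.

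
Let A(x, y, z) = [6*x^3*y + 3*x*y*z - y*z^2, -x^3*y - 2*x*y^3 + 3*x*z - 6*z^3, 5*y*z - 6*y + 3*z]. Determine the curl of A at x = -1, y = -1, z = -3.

(144, -3, 2)

(∇×A)₁ = ∂A₃/∂y − ∂A₂/∂z = -3*x + 18*z^2 + 5*z - 6
(∇×A)₂ = ∂A₁/∂z − ∂A₃/∂x = 3*x*y - 2*y*z
(∇×A)₃ = ∂A₂/∂x − ∂A₁/∂y = -6*x^3 - 3*x^2*y - 3*x*z - 2*y^3 + z^2 + 3*z
∇×A = (-3*x + 18*z^2 + 5*z - 6, 3*x*y - 2*y*z, -6*x^3 - 3*x^2*y - 3*x*z - 2*y^3 + z^2 + 3*z)
At (-1, -1, -3): (144, -3, 2).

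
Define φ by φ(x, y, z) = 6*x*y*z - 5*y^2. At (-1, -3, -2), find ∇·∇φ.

∂²φ/∂x² = 0
∂²φ/∂y² = -10
∂²φ/∂z² = 0
∇²φ = -10
At (-1, -3, -2): -10.

-10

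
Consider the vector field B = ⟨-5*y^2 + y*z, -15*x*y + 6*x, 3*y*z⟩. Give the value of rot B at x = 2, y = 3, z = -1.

(-3, 3, -8)

(∇×B)₁ = ∂B₃/∂y − ∂B₂/∂z = 3*z
(∇×B)₂ = ∂B₁/∂z − ∂B₃/∂x = y
(∇×B)₃ = ∂B₂/∂x − ∂B₁/∂y = -5*y - z + 6
∇×B = (3*z, y, -5*y - z + 6)
At (2, 3, -1): (-3, 3, -8).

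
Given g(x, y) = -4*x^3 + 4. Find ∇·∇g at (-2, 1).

48

∂²g/∂x² = -24*x
∂²g/∂y² = 0
∇²g = -24*x
At (-2, 1): 48.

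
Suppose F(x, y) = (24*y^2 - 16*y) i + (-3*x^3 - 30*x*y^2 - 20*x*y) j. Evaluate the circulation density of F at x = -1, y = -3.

-59

∂F₂/∂x = -9*x^2 - 30*y^2 - 20*y
∂F₁/∂y = 48*y - 16
Scalar curl = -9*x^2 - 30*y^2 - 68*y + 16
At (-1, -3): -59.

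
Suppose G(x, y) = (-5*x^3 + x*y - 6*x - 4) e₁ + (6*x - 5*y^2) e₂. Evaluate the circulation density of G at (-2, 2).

∂G₂/∂x = 6
∂G₁/∂y = x
Scalar curl = -x + 6
At (-2, 2): 8.

8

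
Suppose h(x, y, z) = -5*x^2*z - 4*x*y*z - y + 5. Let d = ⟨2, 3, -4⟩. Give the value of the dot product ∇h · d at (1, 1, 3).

-87

∂h/∂x = -10*x*z - 4*y*z
∂h/∂y = -4*x*z - 1
∂h/∂z = -5*x^2 - 4*x*y
∇h at (1, 1, 3) = (-42, -13, -9)
∇h · d = (-42)(2) + (-13)(3) + (-9)(-4) = -87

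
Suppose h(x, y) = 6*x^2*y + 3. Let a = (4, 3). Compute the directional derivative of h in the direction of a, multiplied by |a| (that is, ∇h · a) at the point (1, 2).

114

∂h/∂x = 12*x*y
∂h/∂y = 6*x^2
∇h at (1, 2) = (24, 6)
∇h · a = (24)(4) + (6)(3) = 114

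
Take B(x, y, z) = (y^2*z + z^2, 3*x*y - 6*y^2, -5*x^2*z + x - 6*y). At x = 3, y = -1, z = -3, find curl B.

(∇×B)₁ = ∂B₃/∂y − ∂B₂/∂z = -6
(∇×B)₂ = ∂B₁/∂z − ∂B₃/∂x = 10*x*z + y^2 + 2*z - 1
(∇×B)₃ = ∂B₂/∂x − ∂B₁/∂y = -2*y*z + 3*y
∇×B = (-6, 10*x*z + y^2 + 2*z - 1, -2*y*z + 3*y)
At (3, -1, -3): (-6, -96, -9).

(-6, -96, -9)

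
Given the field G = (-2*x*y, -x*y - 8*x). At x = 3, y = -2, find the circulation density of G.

0

∂G₂/∂x = -y - 8
∂G₁/∂y = -2*x
Scalar curl = 2*x - y - 8
At (3, -2): 0.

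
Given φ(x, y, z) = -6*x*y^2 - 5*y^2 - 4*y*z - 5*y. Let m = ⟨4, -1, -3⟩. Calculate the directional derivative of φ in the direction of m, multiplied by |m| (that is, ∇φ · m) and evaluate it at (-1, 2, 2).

∂φ/∂x = -6*y^2
∂φ/∂y = -12*x*y - 10*y - 4*z - 5
∂φ/∂z = -4*y
∇φ at (-1, 2, 2) = (-24, -9, -8)
∇φ · m = (-24)(4) + (-9)(-1) + (-8)(-3) = -63

-63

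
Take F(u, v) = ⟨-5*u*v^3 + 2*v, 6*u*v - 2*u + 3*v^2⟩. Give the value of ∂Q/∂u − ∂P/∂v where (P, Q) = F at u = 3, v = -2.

∂F₂/∂u = 6*v - 2
∂F₁/∂v = -15*u*v^2 + 2
Scalar curl = 15*u*v^2 + 6*v - 4
At (3, -2): 164.

164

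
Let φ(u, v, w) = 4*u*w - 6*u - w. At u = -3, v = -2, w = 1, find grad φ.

(-2, 0, -13)

∂φ/∂u = 4*w - 6
∂φ/∂v = 0
∂φ/∂w = 4*u - 1
∇φ = (4*w - 6, 0, 4*u - 1)
At (-3, -2, 1): (-2, 0, -13).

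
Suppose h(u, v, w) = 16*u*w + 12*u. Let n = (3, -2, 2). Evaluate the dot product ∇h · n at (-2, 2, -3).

-172

∂h/∂u = 16*w + 12
∂h/∂v = 0
∂h/∂w = 16*u
∇h at (-2, 2, -3) = (-36, 0, -32)
∇h · n = (-36)(3) + (0)(-2) + (-32)(2) = -172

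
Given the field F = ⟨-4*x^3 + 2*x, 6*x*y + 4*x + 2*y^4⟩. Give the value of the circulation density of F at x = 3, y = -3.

∂F₂/∂x = 6*y + 4
∂F₁/∂y = 0
Scalar curl = 6*y + 4
At (3, -3): -14.

-14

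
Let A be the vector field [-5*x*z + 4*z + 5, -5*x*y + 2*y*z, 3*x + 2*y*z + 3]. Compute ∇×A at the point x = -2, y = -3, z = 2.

(10, 11, 15)

(∇×A)₁ = ∂A₃/∂y − ∂A₂/∂z = -2*y + 2*z
(∇×A)₂ = ∂A₁/∂z − ∂A₃/∂x = -5*x + 1
(∇×A)₃ = ∂A₂/∂x − ∂A₁/∂y = -5*y
∇×A = (-2*y + 2*z, -5*x + 1, -5*y)
At (-2, -3, 2): (10, 11, 15).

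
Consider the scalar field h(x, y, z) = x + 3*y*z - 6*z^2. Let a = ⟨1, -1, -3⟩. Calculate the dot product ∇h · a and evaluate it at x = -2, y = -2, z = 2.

85

∂h/∂x = 1
∂h/∂y = 3*z
∂h/∂z = 3*y - 12*z
∇h at (-2, -2, 2) = (1, 6, -30)
∇h · a = (1)(1) + (6)(-1) + (-30)(-3) = 85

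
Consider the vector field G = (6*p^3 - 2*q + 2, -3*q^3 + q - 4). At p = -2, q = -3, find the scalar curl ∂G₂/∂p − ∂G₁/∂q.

∂G₂/∂p = 0
∂G₁/∂q = -2
Scalar curl = 2
At (-2, -3): 2.

2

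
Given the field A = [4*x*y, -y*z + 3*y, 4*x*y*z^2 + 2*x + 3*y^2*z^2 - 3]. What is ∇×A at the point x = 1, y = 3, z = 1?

(25, -14, -4)

(∇×A)₁ = ∂A₃/∂y − ∂A₂/∂z = 4*x*z^2 + 6*y*z^2 + y
(∇×A)₂ = ∂A₁/∂z − ∂A₃/∂x = -4*y*z^2 - 2
(∇×A)₃ = ∂A₂/∂x − ∂A₁/∂y = -4*x
∇×A = (4*x*z^2 + 6*y*z^2 + y, -4*y*z^2 - 2, -4*x)
At (1, 3, 1): (25, -14, -4).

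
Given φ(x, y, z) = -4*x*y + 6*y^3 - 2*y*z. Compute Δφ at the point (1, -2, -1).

∂²φ/∂x² = 0
∂²φ/∂y² = 36*y
∂²φ/∂z² = 0
∇²φ = 36*y
At (1, -2, -1): -72.

-72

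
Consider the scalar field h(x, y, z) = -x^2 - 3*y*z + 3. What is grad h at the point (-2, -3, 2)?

∂h/∂x = -2*x
∂h/∂y = -3*z
∂h/∂z = -3*y
∇h = (-2*x, -3*z, -3*y)
At (-2, -3, 2): (4, -6, 9).

(4, -6, 9)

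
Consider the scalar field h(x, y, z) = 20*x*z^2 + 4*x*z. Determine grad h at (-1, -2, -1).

(16, 0, 36)

∂h/∂x = 20*z^2 + 4*z
∂h/∂y = 0
∂h/∂z = 40*x*z + 4*x
∇h = (20*z^2 + 4*z, 0, 40*x*z + 4*x)
At (-1, -2, -1): (16, 0, 36).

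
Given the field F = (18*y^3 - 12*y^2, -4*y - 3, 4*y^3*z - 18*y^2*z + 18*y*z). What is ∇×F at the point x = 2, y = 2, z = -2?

(∇×F)₁ = ∂F₃/∂y − ∂F₂/∂z = 12*y^2*z - 36*y*z + 18*z
(∇×F)₂ = ∂F₁/∂z − ∂F₃/∂x = 0
(∇×F)₃ = ∂F₂/∂x − ∂F₁/∂y = -54*y^2 + 24*y
∇×F = (12*y^2*z - 36*y*z + 18*z, 0, -54*y^2 + 24*y)
At (2, 2, -2): (12, 0, -168).

(12, 0, -168)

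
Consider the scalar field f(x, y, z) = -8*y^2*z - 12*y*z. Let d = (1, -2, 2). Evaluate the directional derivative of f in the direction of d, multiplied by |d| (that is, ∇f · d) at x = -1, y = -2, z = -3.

104

∂f/∂x = 0
∂f/∂y = -16*y*z - 12*z
∂f/∂z = -8*y^2 - 12*y
∇f at (-1, -2, -3) = (0, -60, -8)
∇f · d = (0)(1) + (-60)(-2) + (-8)(2) = 104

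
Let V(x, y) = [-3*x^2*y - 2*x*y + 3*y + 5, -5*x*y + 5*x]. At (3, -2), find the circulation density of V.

45

∂V₂/∂x = -5*y + 5
∂V₁/∂y = -3*x^2 - 2*x + 3
Scalar curl = 3*x^2 + 2*x - 5*y + 2
At (3, -2): 45.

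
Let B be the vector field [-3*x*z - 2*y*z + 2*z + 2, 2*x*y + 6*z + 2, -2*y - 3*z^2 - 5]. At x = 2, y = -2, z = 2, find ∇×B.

(-8, 0, 0)

(∇×B)₁ = ∂B₃/∂y − ∂B₂/∂z = -8
(∇×B)₂ = ∂B₁/∂z − ∂B₃/∂x = -3*x - 2*y + 2
(∇×B)₃ = ∂B₂/∂x − ∂B₁/∂y = 2*y + 2*z
∇×B = (-8, -3*x - 2*y + 2, 2*y + 2*z)
At (2, -2, 2): (-8, 0, 0).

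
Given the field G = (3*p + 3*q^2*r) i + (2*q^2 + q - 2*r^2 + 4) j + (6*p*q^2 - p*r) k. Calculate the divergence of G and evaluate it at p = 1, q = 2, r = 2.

11

∂G₁/∂p = 3
∂G₂/∂q = 4*q + 1
∂G₃/∂r = -p
∇·G = -p + 4*q + 4
At (1, 2, 2): 11.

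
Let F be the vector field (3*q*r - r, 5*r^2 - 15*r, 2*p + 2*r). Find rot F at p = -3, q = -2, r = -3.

(∇×F)₁ = ∂F₃/∂q − ∂F₂/∂r = -10*r + 15
(∇×F)₂ = ∂F₁/∂r − ∂F₃/∂p = 3*q - 3
(∇×F)₃ = ∂F₂/∂p − ∂F₁/∂q = -3*r
∇×F = (-10*r + 15, 3*q - 3, -3*r)
At (-3, -2, -3): (45, -9, 9).

(45, -9, 9)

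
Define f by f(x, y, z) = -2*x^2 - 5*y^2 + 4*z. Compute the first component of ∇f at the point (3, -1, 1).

-12

(∇f)_1 = ∂f/∂x = -4*x
At (3, -1, 1): -12.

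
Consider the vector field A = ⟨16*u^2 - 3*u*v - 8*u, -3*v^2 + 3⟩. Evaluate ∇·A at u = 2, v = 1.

47

∂A₁/∂u = 32*u - 3*v - 8
∂A₂/∂v = -6*v
∇·A = 32*u - 9*v - 8
At (2, 1): 47.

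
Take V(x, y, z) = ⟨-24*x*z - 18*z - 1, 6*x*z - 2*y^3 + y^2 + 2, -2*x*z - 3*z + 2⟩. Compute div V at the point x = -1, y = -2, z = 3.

∂V₁/∂x = -24*z
∂V₂/∂y = -6*y^2 + 2*y
∂V₃/∂z = -2*x - 3
∇·V = -2*x - 6*y^2 + 2*y - 24*z - 3
At (-1, -2, 3): -101.

-101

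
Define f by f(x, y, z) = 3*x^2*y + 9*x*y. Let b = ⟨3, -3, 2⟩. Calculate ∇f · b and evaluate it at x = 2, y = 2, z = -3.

∂f/∂x = 6*x*y + 9*y
∂f/∂y = 3*x^2 + 9*x
∂f/∂z = 0
∇f at (2, 2, -3) = (42, 30, 0)
∇f · b = (42)(3) + (30)(-3) + (0)(2) = 36

36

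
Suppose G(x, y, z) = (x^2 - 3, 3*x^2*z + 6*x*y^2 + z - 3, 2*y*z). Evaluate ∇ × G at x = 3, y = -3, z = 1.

(-26, 0, 72)

(∇×G)₁ = ∂G₃/∂y − ∂G₂/∂z = -3*x^2 + 2*z - 1
(∇×G)₂ = ∂G₁/∂z − ∂G₃/∂x = 0
(∇×G)₃ = ∂G₂/∂x − ∂G₁/∂y = 6*x*z + 6*y^2
∇×G = (-3*x^2 + 2*z - 1, 0, 6*x*z + 6*y^2)
At (3, -3, 1): (-26, 0, 72).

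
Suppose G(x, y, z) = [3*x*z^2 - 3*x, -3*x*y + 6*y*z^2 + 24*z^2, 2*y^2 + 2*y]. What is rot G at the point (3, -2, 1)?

(∇×G)₁ = ∂G₃/∂y − ∂G₂/∂z = -12*y*z + 4*y - 48*z + 2
(∇×G)₂ = ∂G₁/∂z − ∂G₃/∂x = 6*x*z
(∇×G)₃ = ∂G₂/∂x − ∂G₁/∂y = -3*y
∇×G = (-12*y*z + 4*y - 48*z + 2, 6*x*z, -3*y)
At (3, -2, 1): (-30, 18, 6).

(-30, 18, 6)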